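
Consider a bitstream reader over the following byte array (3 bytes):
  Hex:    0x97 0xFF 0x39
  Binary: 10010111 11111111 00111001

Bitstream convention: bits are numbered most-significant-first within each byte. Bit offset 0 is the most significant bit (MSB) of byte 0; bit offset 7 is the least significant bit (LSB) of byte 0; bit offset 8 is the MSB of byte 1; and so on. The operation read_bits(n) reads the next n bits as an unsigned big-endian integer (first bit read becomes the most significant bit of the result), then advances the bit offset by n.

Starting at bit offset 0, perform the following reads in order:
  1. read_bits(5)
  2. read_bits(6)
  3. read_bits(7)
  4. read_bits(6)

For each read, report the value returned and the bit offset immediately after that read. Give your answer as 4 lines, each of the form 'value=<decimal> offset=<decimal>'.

Answer: value=18 offset=5
value=63 offset=11
value=124 offset=18
value=57 offset=24

Derivation:
Read 1: bits[0:5] width=5 -> value=18 (bin 10010); offset now 5 = byte 0 bit 5; 19 bits remain
Read 2: bits[5:11] width=6 -> value=63 (bin 111111); offset now 11 = byte 1 bit 3; 13 bits remain
Read 3: bits[11:18] width=7 -> value=124 (bin 1111100); offset now 18 = byte 2 bit 2; 6 bits remain
Read 4: bits[18:24] width=6 -> value=57 (bin 111001); offset now 24 = byte 3 bit 0; 0 bits remain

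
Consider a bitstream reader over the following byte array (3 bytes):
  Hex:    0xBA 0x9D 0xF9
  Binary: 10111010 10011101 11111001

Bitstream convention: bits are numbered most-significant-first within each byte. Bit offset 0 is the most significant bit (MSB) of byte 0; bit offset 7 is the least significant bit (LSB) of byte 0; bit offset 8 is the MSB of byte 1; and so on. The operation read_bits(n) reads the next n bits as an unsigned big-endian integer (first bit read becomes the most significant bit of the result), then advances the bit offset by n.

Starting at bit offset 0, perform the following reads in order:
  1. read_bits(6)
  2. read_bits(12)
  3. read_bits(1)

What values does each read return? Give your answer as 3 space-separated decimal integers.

Read 1: bits[0:6] width=6 -> value=46 (bin 101110); offset now 6 = byte 0 bit 6; 18 bits remain
Read 2: bits[6:18] width=12 -> value=2679 (bin 101001110111); offset now 18 = byte 2 bit 2; 6 bits remain
Read 3: bits[18:19] width=1 -> value=1 (bin 1); offset now 19 = byte 2 bit 3; 5 bits remain

Answer: 46 2679 1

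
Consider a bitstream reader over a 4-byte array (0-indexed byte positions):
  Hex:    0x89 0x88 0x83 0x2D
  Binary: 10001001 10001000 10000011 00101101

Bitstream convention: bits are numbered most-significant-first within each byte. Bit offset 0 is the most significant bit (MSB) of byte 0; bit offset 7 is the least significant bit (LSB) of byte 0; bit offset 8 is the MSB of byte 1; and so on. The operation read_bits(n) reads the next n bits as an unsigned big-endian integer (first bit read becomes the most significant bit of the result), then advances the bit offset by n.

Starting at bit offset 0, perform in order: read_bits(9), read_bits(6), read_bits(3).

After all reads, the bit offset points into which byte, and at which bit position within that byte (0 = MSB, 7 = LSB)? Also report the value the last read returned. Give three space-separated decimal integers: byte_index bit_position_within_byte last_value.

Read 1: bits[0:9] width=9 -> value=275 (bin 100010011); offset now 9 = byte 1 bit 1; 23 bits remain
Read 2: bits[9:15] width=6 -> value=4 (bin 000100); offset now 15 = byte 1 bit 7; 17 bits remain
Read 3: bits[15:18] width=3 -> value=2 (bin 010); offset now 18 = byte 2 bit 2; 14 bits remain

Answer: 2 2 2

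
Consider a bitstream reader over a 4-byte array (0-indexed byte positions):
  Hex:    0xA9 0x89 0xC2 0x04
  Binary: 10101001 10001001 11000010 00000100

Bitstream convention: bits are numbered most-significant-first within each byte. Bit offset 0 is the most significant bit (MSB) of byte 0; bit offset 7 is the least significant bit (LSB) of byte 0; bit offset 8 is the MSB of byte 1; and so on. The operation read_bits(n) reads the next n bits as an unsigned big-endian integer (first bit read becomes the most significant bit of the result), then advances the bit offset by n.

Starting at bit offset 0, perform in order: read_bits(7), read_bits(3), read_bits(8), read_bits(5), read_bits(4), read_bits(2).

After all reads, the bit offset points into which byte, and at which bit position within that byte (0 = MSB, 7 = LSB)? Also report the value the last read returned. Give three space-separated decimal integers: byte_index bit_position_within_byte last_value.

Read 1: bits[0:7] width=7 -> value=84 (bin 1010100); offset now 7 = byte 0 bit 7; 25 bits remain
Read 2: bits[7:10] width=3 -> value=6 (bin 110); offset now 10 = byte 1 bit 2; 22 bits remain
Read 3: bits[10:18] width=8 -> value=39 (bin 00100111); offset now 18 = byte 2 bit 2; 14 bits remain
Read 4: bits[18:23] width=5 -> value=1 (bin 00001); offset now 23 = byte 2 bit 7; 9 bits remain
Read 5: bits[23:27] width=4 -> value=0 (bin 0000); offset now 27 = byte 3 bit 3; 5 bits remain
Read 6: bits[27:29] width=2 -> value=0 (bin 00); offset now 29 = byte 3 bit 5; 3 bits remain

Answer: 3 5 0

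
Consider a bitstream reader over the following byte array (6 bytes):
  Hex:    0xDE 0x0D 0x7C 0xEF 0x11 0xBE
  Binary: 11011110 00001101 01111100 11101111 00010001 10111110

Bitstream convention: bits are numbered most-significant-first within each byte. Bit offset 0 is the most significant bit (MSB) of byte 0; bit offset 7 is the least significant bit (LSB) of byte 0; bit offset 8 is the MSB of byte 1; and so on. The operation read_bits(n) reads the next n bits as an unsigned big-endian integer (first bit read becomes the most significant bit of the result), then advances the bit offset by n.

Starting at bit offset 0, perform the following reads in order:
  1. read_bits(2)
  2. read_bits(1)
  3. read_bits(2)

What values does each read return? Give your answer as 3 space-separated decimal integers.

Read 1: bits[0:2] width=2 -> value=3 (bin 11); offset now 2 = byte 0 bit 2; 46 bits remain
Read 2: bits[2:3] width=1 -> value=0 (bin 0); offset now 3 = byte 0 bit 3; 45 bits remain
Read 3: bits[3:5] width=2 -> value=3 (bin 11); offset now 5 = byte 0 bit 5; 43 bits remain

Answer: 3 0 3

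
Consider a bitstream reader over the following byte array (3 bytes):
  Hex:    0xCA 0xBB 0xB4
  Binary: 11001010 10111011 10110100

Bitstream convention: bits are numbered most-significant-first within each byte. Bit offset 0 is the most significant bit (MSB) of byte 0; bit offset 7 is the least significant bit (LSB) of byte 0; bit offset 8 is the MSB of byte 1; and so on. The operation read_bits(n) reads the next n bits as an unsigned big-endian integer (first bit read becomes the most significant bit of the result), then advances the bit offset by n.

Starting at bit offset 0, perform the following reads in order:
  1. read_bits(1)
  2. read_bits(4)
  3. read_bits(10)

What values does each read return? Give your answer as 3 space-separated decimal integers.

Answer: 1 9 349

Derivation:
Read 1: bits[0:1] width=1 -> value=1 (bin 1); offset now 1 = byte 0 bit 1; 23 bits remain
Read 2: bits[1:5] width=4 -> value=9 (bin 1001); offset now 5 = byte 0 bit 5; 19 bits remain
Read 3: bits[5:15] width=10 -> value=349 (bin 0101011101); offset now 15 = byte 1 bit 7; 9 bits remain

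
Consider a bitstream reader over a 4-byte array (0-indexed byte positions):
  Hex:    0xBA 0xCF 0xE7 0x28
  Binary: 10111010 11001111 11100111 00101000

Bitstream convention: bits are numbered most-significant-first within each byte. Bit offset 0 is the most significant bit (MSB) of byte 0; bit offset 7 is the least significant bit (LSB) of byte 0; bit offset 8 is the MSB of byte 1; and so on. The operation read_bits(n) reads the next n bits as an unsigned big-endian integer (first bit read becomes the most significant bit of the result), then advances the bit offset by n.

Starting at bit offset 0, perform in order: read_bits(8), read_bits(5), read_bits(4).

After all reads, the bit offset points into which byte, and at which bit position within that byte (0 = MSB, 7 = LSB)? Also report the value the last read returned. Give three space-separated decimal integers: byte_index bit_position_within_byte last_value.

Read 1: bits[0:8] width=8 -> value=186 (bin 10111010); offset now 8 = byte 1 bit 0; 24 bits remain
Read 2: bits[8:13] width=5 -> value=25 (bin 11001); offset now 13 = byte 1 bit 5; 19 bits remain
Read 3: bits[13:17] width=4 -> value=15 (bin 1111); offset now 17 = byte 2 bit 1; 15 bits remain

Answer: 2 1 15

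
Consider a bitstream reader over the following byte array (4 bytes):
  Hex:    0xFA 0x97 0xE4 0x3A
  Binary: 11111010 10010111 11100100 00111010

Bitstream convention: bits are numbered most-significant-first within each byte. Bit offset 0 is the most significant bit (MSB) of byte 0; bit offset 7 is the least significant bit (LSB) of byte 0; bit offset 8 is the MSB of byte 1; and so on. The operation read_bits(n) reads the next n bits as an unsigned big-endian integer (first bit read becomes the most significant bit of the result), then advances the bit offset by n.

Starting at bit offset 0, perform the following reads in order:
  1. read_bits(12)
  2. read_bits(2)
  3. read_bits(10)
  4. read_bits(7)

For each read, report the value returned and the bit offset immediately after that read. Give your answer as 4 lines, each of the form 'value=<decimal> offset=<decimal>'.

Answer: value=4009 offset=12
value=1 offset=14
value=996 offset=24
value=29 offset=31

Derivation:
Read 1: bits[0:12] width=12 -> value=4009 (bin 111110101001); offset now 12 = byte 1 bit 4; 20 bits remain
Read 2: bits[12:14] width=2 -> value=1 (bin 01); offset now 14 = byte 1 bit 6; 18 bits remain
Read 3: bits[14:24] width=10 -> value=996 (bin 1111100100); offset now 24 = byte 3 bit 0; 8 bits remain
Read 4: bits[24:31] width=7 -> value=29 (bin 0011101); offset now 31 = byte 3 bit 7; 1 bits remain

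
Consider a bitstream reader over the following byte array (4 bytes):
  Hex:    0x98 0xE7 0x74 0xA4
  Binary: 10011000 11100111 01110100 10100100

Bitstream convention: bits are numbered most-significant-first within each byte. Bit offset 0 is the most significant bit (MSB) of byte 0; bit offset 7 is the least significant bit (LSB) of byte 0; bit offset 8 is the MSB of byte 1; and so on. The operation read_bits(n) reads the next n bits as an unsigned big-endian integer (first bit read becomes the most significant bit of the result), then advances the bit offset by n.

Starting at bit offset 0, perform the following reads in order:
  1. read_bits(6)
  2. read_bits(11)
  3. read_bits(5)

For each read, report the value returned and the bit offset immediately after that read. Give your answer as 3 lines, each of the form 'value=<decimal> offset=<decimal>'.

Read 1: bits[0:6] width=6 -> value=38 (bin 100110); offset now 6 = byte 0 bit 6; 26 bits remain
Read 2: bits[6:17] width=11 -> value=462 (bin 00111001110); offset now 17 = byte 2 bit 1; 15 bits remain
Read 3: bits[17:22] width=5 -> value=29 (bin 11101); offset now 22 = byte 2 bit 6; 10 bits remain

Answer: value=38 offset=6
value=462 offset=17
value=29 offset=22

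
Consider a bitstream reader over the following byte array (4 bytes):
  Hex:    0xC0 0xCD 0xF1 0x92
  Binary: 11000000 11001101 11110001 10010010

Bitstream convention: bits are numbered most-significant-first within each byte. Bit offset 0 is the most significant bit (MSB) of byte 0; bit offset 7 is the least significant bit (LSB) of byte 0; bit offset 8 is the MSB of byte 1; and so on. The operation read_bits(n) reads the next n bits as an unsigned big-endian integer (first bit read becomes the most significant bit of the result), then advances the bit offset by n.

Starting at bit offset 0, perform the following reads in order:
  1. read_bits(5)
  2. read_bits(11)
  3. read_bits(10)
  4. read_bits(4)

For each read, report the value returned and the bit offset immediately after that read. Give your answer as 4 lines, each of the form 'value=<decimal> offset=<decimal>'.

Read 1: bits[0:5] width=5 -> value=24 (bin 11000); offset now 5 = byte 0 bit 5; 27 bits remain
Read 2: bits[5:16] width=11 -> value=205 (bin 00011001101); offset now 16 = byte 2 bit 0; 16 bits remain
Read 3: bits[16:26] width=10 -> value=966 (bin 1111000110); offset now 26 = byte 3 bit 2; 6 bits remain
Read 4: bits[26:30] width=4 -> value=4 (bin 0100); offset now 30 = byte 3 bit 6; 2 bits remain

Answer: value=24 offset=5
value=205 offset=16
value=966 offset=26
value=4 offset=30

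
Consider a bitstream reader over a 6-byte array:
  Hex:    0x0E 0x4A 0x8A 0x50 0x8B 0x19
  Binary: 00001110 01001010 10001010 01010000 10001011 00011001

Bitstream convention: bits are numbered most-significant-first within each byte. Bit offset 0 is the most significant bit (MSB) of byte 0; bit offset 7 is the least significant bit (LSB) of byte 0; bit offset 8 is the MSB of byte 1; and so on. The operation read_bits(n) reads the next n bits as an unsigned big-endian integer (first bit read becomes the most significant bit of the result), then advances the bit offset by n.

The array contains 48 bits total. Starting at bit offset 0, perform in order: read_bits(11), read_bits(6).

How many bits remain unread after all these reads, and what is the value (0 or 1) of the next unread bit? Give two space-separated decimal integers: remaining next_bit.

Answer: 31 0

Derivation:
Read 1: bits[0:11] width=11 -> value=114 (bin 00001110010); offset now 11 = byte 1 bit 3; 37 bits remain
Read 2: bits[11:17] width=6 -> value=21 (bin 010101); offset now 17 = byte 2 bit 1; 31 bits remain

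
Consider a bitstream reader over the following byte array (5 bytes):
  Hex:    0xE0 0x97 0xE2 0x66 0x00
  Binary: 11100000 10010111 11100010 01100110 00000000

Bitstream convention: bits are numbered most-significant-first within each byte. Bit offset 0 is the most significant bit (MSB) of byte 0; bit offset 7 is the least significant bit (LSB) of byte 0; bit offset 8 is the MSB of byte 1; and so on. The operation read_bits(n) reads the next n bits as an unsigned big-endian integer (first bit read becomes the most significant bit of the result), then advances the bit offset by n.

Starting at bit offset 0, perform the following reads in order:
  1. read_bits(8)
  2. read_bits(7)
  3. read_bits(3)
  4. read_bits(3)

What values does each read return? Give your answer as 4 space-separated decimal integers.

Read 1: bits[0:8] width=8 -> value=224 (bin 11100000); offset now 8 = byte 1 bit 0; 32 bits remain
Read 2: bits[8:15] width=7 -> value=75 (bin 1001011); offset now 15 = byte 1 bit 7; 25 bits remain
Read 3: bits[15:18] width=3 -> value=7 (bin 111); offset now 18 = byte 2 bit 2; 22 bits remain
Read 4: bits[18:21] width=3 -> value=4 (bin 100); offset now 21 = byte 2 bit 5; 19 bits remain

Answer: 224 75 7 4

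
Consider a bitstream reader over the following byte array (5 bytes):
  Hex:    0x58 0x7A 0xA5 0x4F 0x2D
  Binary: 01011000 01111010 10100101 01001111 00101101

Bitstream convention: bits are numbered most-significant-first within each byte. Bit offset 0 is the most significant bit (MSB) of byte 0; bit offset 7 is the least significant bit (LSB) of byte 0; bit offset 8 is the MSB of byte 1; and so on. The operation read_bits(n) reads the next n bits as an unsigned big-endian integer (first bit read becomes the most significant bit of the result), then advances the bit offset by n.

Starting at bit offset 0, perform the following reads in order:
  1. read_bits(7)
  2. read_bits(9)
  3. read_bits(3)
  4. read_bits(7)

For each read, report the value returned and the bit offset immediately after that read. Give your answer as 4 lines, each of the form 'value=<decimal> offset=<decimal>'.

Read 1: bits[0:7] width=7 -> value=44 (bin 0101100); offset now 7 = byte 0 bit 7; 33 bits remain
Read 2: bits[7:16] width=9 -> value=122 (bin 001111010); offset now 16 = byte 2 bit 0; 24 bits remain
Read 3: bits[16:19] width=3 -> value=5 (bin 101); offset now 19 = byte 2 bit 3; 21 bits remain
Read 4: bits[19:26] width=7 -> value=21 (bin 0010101); offset now 26 = byte 3 bit 2; 14 bits remain

Answer: value=44 offset=7
value=122 offset=16
value=5 offset=19
value=21 offset=26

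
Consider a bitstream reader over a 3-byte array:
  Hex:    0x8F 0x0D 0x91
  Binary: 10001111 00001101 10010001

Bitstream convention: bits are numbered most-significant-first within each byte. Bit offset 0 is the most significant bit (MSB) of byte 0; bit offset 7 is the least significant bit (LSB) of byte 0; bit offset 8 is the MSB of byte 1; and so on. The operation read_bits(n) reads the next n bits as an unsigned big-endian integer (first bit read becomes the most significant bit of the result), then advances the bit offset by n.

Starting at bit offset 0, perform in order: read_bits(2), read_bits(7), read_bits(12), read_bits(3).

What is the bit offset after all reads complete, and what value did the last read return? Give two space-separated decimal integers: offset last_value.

Read 1: bits[0:2] width=2 -> value=2 (bin 10); offset now 2 = byte 0 bit 2; 22 bits remain
Read 2: bits[2:9] width=7 -> value=30 (bin 0011110); offset now 9 = byte 1 bit 1; 15 bits remain
Read 3: bits[9:21] width=12 -> value=434 (bin 000110110010); offset now 21 = byte 2 bit 5; 3 bits remain
Read 4: bits[21:24] width=3 -> value=1 (bin 001); offset now 24 = byte 3 bit 0; 0 bits remain

Answer: 24 1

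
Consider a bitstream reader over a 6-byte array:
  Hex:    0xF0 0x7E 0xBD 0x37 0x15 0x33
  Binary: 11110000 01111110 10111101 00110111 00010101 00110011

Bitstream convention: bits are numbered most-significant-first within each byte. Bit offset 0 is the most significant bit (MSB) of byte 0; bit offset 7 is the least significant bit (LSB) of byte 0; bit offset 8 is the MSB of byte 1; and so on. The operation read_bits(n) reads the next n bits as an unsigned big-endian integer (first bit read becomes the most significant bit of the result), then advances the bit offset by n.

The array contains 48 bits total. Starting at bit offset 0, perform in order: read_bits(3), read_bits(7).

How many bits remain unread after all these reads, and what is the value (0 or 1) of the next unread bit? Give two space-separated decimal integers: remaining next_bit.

Answer: 38 1

Derivation:
Read 1: bits[0:3] width=3 -> value=7 (bin 111); offset now 3 = byte 0 bit 3; 45 bits remain
Read 2: bits[3:10] width=7 -> value=65 (bin 1000001); offset now 10 = byte 1 bit 2; 38 bits remain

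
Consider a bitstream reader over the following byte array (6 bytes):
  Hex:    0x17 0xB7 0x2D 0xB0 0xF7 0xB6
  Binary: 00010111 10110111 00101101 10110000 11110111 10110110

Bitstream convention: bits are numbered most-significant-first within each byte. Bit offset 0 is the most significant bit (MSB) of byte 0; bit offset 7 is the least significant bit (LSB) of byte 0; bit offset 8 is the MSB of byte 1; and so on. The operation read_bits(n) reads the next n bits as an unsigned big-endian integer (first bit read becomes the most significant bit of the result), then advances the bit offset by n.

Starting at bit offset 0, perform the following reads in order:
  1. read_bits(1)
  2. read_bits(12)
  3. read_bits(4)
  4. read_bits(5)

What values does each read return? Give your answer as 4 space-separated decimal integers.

Answer: 0 758 14 11

Derivation:
Read 1: bits[0:1] width=1 -> value=0 (bin 0); offset now 1 = byte 0 bit 1; 47 bits remain
Read 2: bits[1:13] width=12 -> value=758 (bin 001011110110); offset now 13 = byte 1 bit 5; 35 bits remain
Read 3: bits[13:17] width=4 -> value=14 (bin 1110); offset now 17 = byte 2 bit 1; 31 bits remain
Read 4: bits[17:22] width=5 -> value=11 (bin 01011); offset now 22 = byte 2 bit 6; 26 bits remain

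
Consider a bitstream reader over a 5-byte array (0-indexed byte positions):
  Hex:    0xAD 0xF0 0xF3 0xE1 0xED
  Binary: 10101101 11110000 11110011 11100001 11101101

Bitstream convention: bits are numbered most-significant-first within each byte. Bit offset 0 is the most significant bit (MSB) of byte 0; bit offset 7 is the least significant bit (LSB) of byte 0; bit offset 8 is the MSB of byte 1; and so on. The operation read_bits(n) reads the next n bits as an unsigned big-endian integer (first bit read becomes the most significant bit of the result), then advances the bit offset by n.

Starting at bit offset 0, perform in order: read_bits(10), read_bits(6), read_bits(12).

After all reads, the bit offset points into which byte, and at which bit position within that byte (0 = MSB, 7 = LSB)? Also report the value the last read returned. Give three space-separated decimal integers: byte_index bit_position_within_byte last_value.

Read 1: bits[0:10] width=10 -> value=695 (bin 1010110111); offset now 10 = byte 1 bit 2; 30 bits remain
Read 2: bits[10:16] width=6 -> value=48 (bin 110000); offset now 16 = byte 2 bit 0; 24 bits remain
Read 3: bits[16:28] width=12 -> value=3902 (bin 111100111110); offset now 28 = byte 3 bit 4; 12 bits remain

Answer: 3 4 3902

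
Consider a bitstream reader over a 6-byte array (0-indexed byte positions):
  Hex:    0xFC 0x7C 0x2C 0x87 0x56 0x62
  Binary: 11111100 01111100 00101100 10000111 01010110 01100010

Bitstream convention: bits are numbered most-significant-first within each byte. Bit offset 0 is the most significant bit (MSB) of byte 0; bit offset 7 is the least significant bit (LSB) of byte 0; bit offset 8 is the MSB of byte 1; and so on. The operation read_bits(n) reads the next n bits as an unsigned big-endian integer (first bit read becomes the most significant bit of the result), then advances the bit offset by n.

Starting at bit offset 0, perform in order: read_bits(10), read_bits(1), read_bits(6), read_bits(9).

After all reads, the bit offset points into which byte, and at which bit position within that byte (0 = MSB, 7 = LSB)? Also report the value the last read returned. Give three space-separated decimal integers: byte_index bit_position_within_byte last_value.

Answer: 3 2 178

Derivation:
Read 1: bits[0:10] width=10 -> value=1009 (bin 1111110001); offset now 10 = byte 1 bit 2; 38 bits remain
Read 2: bits[10:11] width=1 -> value=1 (bin 1); offset now 11 = byte 1 bit 3; 37 bits remain
Read 3: bits[11:17] width=6 -> value=56 (bin 111000); offset now 17 = byte 2 bit 1; 31 bits remain
Read 4: bits[17:26] width=9 -> value=178 (bin 010110010); offset now 26 = byte 3 bit 2; 22 bits remain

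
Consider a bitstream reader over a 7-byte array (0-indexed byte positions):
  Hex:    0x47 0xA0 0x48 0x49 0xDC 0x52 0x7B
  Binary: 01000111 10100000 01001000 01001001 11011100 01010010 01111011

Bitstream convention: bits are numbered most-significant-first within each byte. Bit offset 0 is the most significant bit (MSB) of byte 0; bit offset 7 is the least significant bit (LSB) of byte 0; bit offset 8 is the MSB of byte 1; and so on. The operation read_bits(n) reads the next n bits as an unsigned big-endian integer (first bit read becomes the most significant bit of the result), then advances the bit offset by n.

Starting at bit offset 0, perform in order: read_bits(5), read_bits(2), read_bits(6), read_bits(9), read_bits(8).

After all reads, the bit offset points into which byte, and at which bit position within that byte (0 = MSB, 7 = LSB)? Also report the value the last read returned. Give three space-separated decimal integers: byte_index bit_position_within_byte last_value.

Read 1: bits[0:5] width=5 -> value=8 (bin 01000); offset now 5 = byte 0 bit 5; 51 bits remain
Read 2: bits[5:7] width=2 -> value=3 (bin 11); offset now 7 = byte 0 bit 7; 49 bits remain
Read 3: bits[7:13] width=6 -> value=52 (bin 110100); offset now 13 = byte 1 bit 5; 43 bits remain
Read 4: bits[13:22] width=9 -> value=18 (bin 000010010); offset now 22 = byte 2 bit 6; 34 bits remain
Read 5: bits[22:30] width=8 -> value=18 (bin 00010010); offset now 30 = byte 3 bit 6; 26 bits remain

Answer: 3 6 18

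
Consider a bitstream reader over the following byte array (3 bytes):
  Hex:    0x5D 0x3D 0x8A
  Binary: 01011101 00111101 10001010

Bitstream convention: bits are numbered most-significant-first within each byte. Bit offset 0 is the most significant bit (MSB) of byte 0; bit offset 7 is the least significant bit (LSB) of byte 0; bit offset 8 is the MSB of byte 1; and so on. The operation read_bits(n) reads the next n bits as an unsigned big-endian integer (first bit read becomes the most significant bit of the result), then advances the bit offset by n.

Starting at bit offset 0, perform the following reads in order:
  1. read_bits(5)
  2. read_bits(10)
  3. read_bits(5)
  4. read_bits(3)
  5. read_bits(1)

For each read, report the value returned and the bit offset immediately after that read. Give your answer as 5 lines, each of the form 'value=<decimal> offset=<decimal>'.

Answer: value=11 offset=5
value=670 offset=15
value=24 offset=20
value=5 offset=23
value=0 offset=24

Derivation:
Read 1: bits[0:5] width=5 -> value=11 (bin 01011); offset now 5 = byte 0 bit 5; 19 bits remain
Read 2: bits[5:15] width=10 -> value=670 (bin 1010011110); offset now 15 = byte 1 bit 7; 9 bits remain
Read 3: bits[15:20] width=5 -> value=24 (bin 11000); offset now 20 = byte 2 bit 4; 4 bits remain
Read 4: bits[20:23] width=3 -> value=5 (bin 101); offset now 23 = byte 2 bit 7; 1 bits remain
Read 5: bits[23:24] width=1 -> value=0 (bin 0); offset now 24 = byte 3 bit 0; 0 bits remain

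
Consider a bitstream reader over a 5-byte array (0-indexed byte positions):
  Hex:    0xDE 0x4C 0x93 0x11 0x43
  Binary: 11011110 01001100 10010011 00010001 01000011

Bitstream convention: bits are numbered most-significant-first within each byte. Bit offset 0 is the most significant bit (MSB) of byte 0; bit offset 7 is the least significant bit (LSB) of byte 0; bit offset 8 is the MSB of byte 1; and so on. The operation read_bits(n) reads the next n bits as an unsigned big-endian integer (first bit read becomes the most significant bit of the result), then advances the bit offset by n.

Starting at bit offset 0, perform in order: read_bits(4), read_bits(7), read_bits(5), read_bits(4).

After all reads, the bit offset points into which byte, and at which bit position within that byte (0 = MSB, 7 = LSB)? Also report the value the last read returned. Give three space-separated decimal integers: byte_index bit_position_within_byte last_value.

Read 1: bits[0:4] width=4 -> value=13 (bin 1101); offset now 4 = byte 0 bit 4; 36 bits remain
Read 2: bits[4:11] width=7 -> value=114 (bin 1110010); offset now 11 = byte 1 bit 3; 29 bits remain
Read 3: bits[11:16] width=5 -> value=12 (bin 01100); offset now 16 = byte 2 bit 0; 24 bits remain
Read 4: bits[16:20] width=4 -> value=9 (bin 1001); offset now 20 = byte 2 bit 4; 20 bits remain

Answer: 2 4 9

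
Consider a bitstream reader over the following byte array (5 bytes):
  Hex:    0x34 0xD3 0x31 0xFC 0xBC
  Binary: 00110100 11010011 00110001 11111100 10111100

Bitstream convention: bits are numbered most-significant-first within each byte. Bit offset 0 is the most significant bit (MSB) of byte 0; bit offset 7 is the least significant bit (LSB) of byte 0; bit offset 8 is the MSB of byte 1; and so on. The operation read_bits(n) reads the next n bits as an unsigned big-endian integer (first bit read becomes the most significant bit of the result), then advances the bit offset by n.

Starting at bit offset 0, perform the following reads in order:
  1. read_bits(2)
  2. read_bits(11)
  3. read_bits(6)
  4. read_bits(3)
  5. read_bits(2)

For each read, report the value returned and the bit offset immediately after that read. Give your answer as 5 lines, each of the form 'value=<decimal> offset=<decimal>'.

Answer: value=0 offset=2
value=1690 offset=13
value=25 offset=19
value=4 offset=22
value=1 offset=24

Derivation:
Read 1: bits[0:2] width=2 -> value=0 (bin 00); offset now 2 = byte 0 bit 2; 38 bits remain
Read 2: bits[2:13] width=11 -> value=1690 (bin 11010011010); offset now 13 = byte 1 bit 5; 27 bits remain
Read 3: bits[13:19] width=6 -> value=25 (bin 011001); offset now 19 = byte 2 bit 3; 21 bits remain
Read 4: bits[19:22] width=3 -> value=4 (bin 100); offset now 22 = byte 2 bit 6; 18 bits remain
Read 5: bits[22:24] width=2 -> value=1 (bin 01); offset now 24 = byte 3 bit 0; 16 bits remain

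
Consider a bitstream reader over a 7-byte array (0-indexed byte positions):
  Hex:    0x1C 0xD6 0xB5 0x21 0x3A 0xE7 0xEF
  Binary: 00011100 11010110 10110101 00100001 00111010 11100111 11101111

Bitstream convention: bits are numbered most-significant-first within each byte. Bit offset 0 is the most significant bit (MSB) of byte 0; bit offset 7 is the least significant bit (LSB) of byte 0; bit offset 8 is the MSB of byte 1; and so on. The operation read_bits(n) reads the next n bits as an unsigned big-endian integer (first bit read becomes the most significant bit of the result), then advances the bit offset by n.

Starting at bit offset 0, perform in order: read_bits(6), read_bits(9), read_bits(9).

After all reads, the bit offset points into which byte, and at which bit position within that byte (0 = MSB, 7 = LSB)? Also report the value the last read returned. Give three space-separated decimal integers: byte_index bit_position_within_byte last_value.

Answer: 3 0 181

Derivation:
Read 1: bits[0:6] width=6 -> value=7 (bin 000111); offset now 6 = byte 0 bit 6; 50 bits remain
Read 2: bits[6:15] width=9 -> value=107 (bin 001101011); offset now 15 = byte 1 bit 7; 41 bits remain
Read 3: bits[15:24] width=9 -> value=181 (bin 010110101); offset now 24 = byte 3 bit 0; 32 bits remain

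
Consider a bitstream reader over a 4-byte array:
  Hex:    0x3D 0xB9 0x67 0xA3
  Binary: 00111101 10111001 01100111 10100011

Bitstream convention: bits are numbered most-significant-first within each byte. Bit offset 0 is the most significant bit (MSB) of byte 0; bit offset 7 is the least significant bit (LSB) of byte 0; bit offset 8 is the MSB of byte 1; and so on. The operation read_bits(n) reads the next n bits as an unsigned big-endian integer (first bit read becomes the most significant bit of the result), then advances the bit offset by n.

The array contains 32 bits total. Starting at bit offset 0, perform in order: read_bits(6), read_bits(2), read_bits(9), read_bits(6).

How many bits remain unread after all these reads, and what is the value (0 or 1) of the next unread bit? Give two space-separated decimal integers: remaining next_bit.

Answer: 9 1

Derivation:
Read 1: bits[0:6] width=6 -> value=15 (bin 001111); offset now 6 = byte 0 bit 6; 26 bits remain
Read 2: bits[6:8] width=2 -> value=1 (bin 01); offset now 8 = byte 1 bit 0; 24 bits remain
Read 3: bits[8:17] width=9 -> value=370 (bin 101110010); offset now 17 = byte 2 bit 1; 15 bits remain
Read 4: bits[17:23] width=6 -> value=51 (bin 110011); offset now 23 = byte 2 bit 7; 9 bits remain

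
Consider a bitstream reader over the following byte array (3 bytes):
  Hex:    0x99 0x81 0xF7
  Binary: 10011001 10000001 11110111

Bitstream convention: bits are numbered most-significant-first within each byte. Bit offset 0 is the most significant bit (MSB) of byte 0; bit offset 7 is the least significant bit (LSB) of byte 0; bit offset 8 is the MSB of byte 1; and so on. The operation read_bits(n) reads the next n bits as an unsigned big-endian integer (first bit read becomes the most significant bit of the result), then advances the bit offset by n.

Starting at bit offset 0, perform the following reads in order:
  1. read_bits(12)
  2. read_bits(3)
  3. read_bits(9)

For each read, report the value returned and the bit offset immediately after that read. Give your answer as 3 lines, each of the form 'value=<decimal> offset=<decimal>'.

Read 1: bits[0:12] width=12 -> value=2456 (bin 100110011000); offset now 12 = byte 1 bit 4; 12 bits remain
Read 2: bits[12:15] width=3 -> value=0 (bin 000); offset now 15 = byte 1 bit 7; 9 bits remain
Read 3: bits[15:24] width=9 -> value=503 (bin 111110111); offset now 24 = byte 3 bit 0; 0 bits remain

Answer: value=2456 offset=12
value=0 offset=15
value=503 offset=24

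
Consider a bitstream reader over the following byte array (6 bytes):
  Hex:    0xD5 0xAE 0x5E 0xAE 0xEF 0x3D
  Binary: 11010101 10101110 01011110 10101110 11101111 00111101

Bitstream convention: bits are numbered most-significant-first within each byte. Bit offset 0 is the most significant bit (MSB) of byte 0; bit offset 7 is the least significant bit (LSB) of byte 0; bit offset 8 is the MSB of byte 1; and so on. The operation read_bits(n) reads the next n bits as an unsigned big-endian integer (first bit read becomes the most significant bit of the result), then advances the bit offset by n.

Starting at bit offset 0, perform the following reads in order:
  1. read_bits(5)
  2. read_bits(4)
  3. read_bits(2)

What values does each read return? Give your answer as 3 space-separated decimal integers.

Answer: 26 11 1

Derivation:
Read 1: bits[0:5] width=5 -> value=26 (bin 11010); offset now 5 = byte 0 bit 5; 43 bits remain
Read 2: bits[5:9] width=4 -> value=11 (bin 1011); offset now 9 = byte 1 bit 1; 39 bits remain
Read 3: bits[9:11] width=2 -> value=1 (bin 01); offset now 11 = byte 1 bit 3; 37 bits remain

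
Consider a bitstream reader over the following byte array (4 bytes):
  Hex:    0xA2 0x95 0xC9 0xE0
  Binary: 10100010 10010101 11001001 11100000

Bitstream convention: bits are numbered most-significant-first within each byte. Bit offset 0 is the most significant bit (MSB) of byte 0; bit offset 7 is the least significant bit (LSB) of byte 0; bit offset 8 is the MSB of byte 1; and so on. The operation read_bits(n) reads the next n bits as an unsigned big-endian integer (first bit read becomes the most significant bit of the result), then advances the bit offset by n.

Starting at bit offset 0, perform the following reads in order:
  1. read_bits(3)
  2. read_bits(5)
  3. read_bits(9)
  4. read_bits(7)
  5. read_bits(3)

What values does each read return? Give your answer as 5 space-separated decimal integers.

Read 1: bits[0:3] width=3 -> value=5 (bin 101); offset now 3 = byte 0 bit 3; 29 bits remain
Read 2: bits[3:8] width=5 -> value=2 (bin 00010); offset now 8 = byte 1 bit 0; 24 bits remain
Read 3: bits[8:17] width=9 -> value=299 (bin 100101011); offset now 17 = byte 2 bit 1; 15 bits remain
Read 4: bits[17:24] width=7 -> value=73 (bin 1001001); offset now 24 = byte 3 bit 0; 8 bits remain
Read 5: bits[24:27] width=3 -> value=7 (bin 111); offset now 27 = byte 3 bit 3; 5 bits remain

Answer: 5 2 299 73 7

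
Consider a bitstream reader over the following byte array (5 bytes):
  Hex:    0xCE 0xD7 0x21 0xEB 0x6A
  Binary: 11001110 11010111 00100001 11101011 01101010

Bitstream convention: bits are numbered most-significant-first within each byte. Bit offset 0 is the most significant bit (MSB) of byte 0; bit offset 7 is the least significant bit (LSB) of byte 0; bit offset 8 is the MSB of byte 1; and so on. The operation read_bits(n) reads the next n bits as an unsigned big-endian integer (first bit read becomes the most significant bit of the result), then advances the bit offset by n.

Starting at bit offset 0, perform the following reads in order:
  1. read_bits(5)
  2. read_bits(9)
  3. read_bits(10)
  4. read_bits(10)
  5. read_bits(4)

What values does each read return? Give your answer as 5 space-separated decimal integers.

Read 1: bits[0:5] width=5 -> value=25 (bin 11001); offset now 5 = byte 0 bit 5; 35 bits remain
Read 2: bits[5:14] width=9 -> value=437 (bin 110110101); offset now 14 = byte 1 bit 6; 26 bits remain
Read 3: bits[14:24] width=10 -> value=801 (bin 1100100001); offset now 24 = byte 3 bit 0; 16 bits remain
Read 4: bits[24:34] width=10 -> value=941 (bin 1110101101); offset now 34 = byte 4 bit 2; 6 bits remain
Read 5: bits[34:38] width=4 -> value=10 (bin 1010); offset now 38 = byte 4 bit 6; 2 bits remain

Answer: 25 437 801 941 10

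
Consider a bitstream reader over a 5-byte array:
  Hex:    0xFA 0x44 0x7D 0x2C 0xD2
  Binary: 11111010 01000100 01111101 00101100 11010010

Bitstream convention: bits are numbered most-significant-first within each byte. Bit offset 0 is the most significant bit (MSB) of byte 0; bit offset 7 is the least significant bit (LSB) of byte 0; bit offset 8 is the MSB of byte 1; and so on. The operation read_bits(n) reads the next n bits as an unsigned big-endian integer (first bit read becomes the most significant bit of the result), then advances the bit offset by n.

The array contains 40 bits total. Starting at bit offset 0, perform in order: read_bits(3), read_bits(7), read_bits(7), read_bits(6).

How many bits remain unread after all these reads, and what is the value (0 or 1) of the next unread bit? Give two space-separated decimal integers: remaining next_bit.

Answer: 17 1

Derivation:
Read 1: bits[0:3] width=3 -> value=7 (bin 111); offset now 3 = byte 0 bit 3; 37 bits remain
Read 2: bits[3:10] width=7 -> value=105 (bin 1101001); offset now 10 = byte 1 bit 2; 30 bits remain
Read 3: bits[10:17] width=7 -> value=8 (bin 0001000); offset now 17 = byte 2 bit 1; 23 bits remain
Read 4: bits[17:23] width=6 -> value=62 (bin 111110); offset now 23 = byte 2 bit 7; 17 bits remain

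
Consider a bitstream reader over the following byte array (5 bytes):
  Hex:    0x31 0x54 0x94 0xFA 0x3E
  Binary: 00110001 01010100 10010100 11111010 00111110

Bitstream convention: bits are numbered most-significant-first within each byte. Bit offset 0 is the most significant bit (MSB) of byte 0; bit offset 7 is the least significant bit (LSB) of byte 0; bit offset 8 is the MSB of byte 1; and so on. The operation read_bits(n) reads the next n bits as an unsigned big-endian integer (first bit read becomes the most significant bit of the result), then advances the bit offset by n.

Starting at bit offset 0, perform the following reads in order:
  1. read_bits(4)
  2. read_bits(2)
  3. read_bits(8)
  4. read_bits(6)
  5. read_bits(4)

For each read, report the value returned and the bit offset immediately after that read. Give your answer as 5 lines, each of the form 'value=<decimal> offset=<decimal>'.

Read 1: bits[0:4] width=4 -> value=3 (bin 0011); offset now 4 = byte 0 bit 4; 36 bits remain
Read 2: bits[4:6] width=2 -> value=0 (bin 00); offset now 6 = byte 0 bit 6; 34 bits remain
Read 3: bits[6:14] width=8 -> value=85 (bin 01010101); offset now 14 = byte 1 bit 6; 26 bits remain
Read 4: bits[14:20] width=6 -> value=9 (bin 001001); offset now 20 = byte 2 bit 4; 20 bits remain
Read 5: bits[20:24] width=4 -> value=4 (bin 0100); offset now 24 = byte 3 bit 0; 16 bits remain

Answer: value=3 offset=4
value=0 offset=6
value=85 offset=14
value=9 offset=20
value=4 offset=24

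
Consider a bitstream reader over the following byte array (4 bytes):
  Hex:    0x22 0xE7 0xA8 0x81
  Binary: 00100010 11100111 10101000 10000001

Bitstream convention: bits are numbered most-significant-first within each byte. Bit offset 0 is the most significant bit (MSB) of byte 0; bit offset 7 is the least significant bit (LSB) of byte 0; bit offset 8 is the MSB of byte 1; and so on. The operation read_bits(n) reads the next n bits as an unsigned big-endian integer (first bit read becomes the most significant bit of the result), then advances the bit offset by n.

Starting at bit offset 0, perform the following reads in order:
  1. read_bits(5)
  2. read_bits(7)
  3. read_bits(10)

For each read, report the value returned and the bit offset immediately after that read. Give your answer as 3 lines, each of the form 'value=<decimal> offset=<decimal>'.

Answer: value=4 offset=5
value=46 offset=12
value=490 offset=22

Derivation:
Read 1: bits[0:5] width=5 -> value=4 (bin 00100); offset now 5 = byte 0 bit 5; 27 bits remain
Read 2: bits[5:12] width=7 -> value=46 (bin 0101110); offset now 12 = byte 1 bit 4; 20 bits remain
Read 3: bits[12:22] width=10 -> value=490 (bin 0111101010); offset now 22 = byte 2 bit 6; 10 bits remain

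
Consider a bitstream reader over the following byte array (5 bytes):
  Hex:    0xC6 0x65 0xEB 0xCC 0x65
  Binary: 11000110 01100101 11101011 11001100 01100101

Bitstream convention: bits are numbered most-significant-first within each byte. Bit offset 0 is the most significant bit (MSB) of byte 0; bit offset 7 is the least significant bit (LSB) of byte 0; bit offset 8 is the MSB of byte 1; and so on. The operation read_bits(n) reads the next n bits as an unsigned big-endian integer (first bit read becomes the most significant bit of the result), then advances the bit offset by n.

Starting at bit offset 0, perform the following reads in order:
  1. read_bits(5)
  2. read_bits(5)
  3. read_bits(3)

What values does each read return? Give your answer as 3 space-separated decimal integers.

Answer: 24 25 4

Derivation:
Read 1: bits[0:5] width=5 -> value=24 (bin 11000); offset now 5 = byte 0 bit 5; 35 bits remain
Read 2: bits[5:10] width=5 -> value=25 (bin 11001); offset now 10 = byte 1 bit 2; 30 bits remain
Read 3: bits[10:13] width=3 -> value=4 (bin 100); offset now 13 = byte 1 bit 5; 27 bits remain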